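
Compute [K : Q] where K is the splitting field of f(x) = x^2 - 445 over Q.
[K : Q] = 2

f(x) = x^2 - 445 factors as (x - √445)(x + √445). The splitting field is K = Q(√445). Since 445 is squarefree and > 1, it is not a perfect square, so x^2 - 445 is irreducible over Q and [Q(√445) : Q] = 2. Hence [K : Q] = 2.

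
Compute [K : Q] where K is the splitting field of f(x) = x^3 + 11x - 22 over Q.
[K : Q] = 6

By the rational root test, any rational root of the monic integer polynomial f(x) = x^3 + 11x - 22 must be an integer dividing the constant term -22, i.e. one of ±{1, 2, 11, 22}. Evaluating: f(1) = -10, f(-1) = -34, f(2) = 8, f(-2) = -52, f(11) = 1430, f(-11) = -1474, f(22) = 10868, f(-22) = -10912; none is 0, so f has no rational root and is therefore irreducible over Q (a cubic with no linear factor over a field is irreducible). For an irreducible cubic, the Galois group is A_3 or S_3 according as the discriminant disc(f) = -4a^3 - 27b^2 = -4·(11)^3 - 27·(-22)^2 = -18392 is or is not a square in Q. Here disc(f) = -18392 is not a perfect square in Q, so the Galois group of f over Q is not contained in A_3 and must be all of S_3. The splitting field has degree |S_3| = 6 over Q, so [K : Q] = 6.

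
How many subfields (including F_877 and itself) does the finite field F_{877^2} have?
F_{877^2} has 2 subfields

The subfields of F_{p^n} are exactly the fields F_{p^d} for d | n (each is the fixed field of the unique index-d subgroup of Gal(F_{p^n}/F_p) ≅ Z/nZ). The divisors of n = 2 are {1, 2}, giving 2 subfields: F_{877^1}, F_{877^2}.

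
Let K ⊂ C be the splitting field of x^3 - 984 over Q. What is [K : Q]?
[K : Q] = 6

The roots of x^3 - 984 are ∛984, ω∛984, ω^2∛984 where ω = e^(2πi/3) is a primitive cube root of unity, so K = Q(∛984, ω). Now [Q(∛984):Q] = 3 (since 984 is not a perfect cube, x^3 - 984 is irreducible) and [Q(ω):Q] = 2. Both 2 and 3 divide [K:Q], and [K:Q] ≤ 3·2 = 6, so [K:Q] = 6. (Equivalently: Q(∛984) ⊂ R but ω ∉ R, so [K : Q(∛984)] = 2.)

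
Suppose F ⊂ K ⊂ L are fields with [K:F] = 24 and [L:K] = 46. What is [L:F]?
[L:F] = 1104

The tower law says that for any tower of field extensions F ⊂ K ⊂ L with finite degrees, [L:F] = [L:K] · [K:F]. Here this gives [L:F] = 46 · 24 = 1104.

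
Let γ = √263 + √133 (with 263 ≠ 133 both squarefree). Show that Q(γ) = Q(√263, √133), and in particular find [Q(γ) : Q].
[Q(γ) : Q] = 4 (equivalently, Q(γ) = Q(√263, √133))

Obviously Q(γ) ⊆ Q(√263, √133), and [Q(√263, √133):Q] = 4 (since 263, 133 are distinct squarefree integers > 1 with 34979 not a perfect square). To show equality we compute the minimal polynomial of γ. From γ = √263 + √133: γ^2 = 263 + 2√(34979) + 133 = 396 + 2√(34979), so γ^2 - 396 = 2√(34979); squaring, (γ^2 - 396)^2 = 4·34979, i.e. γ^4 - 792γ^2 + 156816 - 139916 = 0, i.e. γ^4 - 792γ^2 + 16900 = 0. So γ is a root of x^4 - 792x^2 + 16900. This polynomial is irreducible over Q: it has no rational root (each ±√263 ± √133 is irrational), and any factorization into two quadratics over Q would force √(34979) ∈ Q (pairing opposite roots) or √263, √133 ∈ Q (other pairings), all impossible. Hence [Q(γ):Q] = 4 = [Q(√263, √133):Q], so Q(γ) = Q(√263, √133).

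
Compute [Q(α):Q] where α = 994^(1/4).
[Q(α):Q] = 4

α is a root of x^4 - 994. By Eisenstein's criterion at the prime p = 2 (which divides the constant term 994 but p^2 = 4 does not, since 994 is squarefree), x^4 - 994 is irreducible over Q. Hence [Q(α):Q] = 4.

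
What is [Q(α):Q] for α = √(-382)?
[Q(α):Q] = 2

[Q(α):Q] equals the degree of the minimal polynomial of α. Here α^2 = -382 and x^2 + 382 is irreducible (d = -382 is squarefree, ≠ 1, hence not a square), so deg(m_α) = 2. Thus [Q(α):Q] = 2.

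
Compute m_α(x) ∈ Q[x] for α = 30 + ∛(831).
m_α(x) = x^3 - 90x^2 + 2700x - 27831

Set β = α - 30 = ∛(831), so β^3 = 831. Then (α - 30)^3 - 831 = 0, i.e. α is a root of g(x) = (x - 30)^3 - 831 = x^3 - 90x^2 + 2700x - 27831. Since g(x) = h(x - 30) where h(x) = x^3 - 831, and h is irreducible over Q (because 831 is not a perfect cube, so h has no rational root, and a monic cubic with no rational root is irreducible), g is also irreducible (irreducibility is preserved under the substitution x → x - 30). Hence m_α(x) = x^3 - 90x^2 + 2700x - 27831.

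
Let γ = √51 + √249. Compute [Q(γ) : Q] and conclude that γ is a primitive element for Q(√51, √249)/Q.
[Q(γ) : Q] = 4 (equivalently, Q(γ) = Q(√51, √249))

Obviously Q(γ) ⊆ Q(√51, √249), and [Q(√51, √249):Q] = 4 (since 51, 249 are distinct squarefree integers > 1 with 12699 not a perfect square). To show equality we compute the minimal polynomial of γ. From γ = √51 + √249: γ^2 = 51 + 2√(12699) + 249 = 300 + 2√(12699), so γ^2 - 300 = 2√(12699); squaring, (γ^2 - 300)^2 = 4·12699, i.e. γ^4 - 600γ^2 + 90000 - 50796 = 0, i.e. γ^4 - 600γ^2 + 39204 = 0. So γ is a root of x^4 - 600x^2 + 39204. This polynomial is irreducible over Q: it has no rational root (each ±√51 ± √249 is irrational), and any factorization into two quadratics over Q would force √(12699) ∈ Q (pairing opposite roots) or √51, √249 ∈ Q (other pairings), all impossible. Hence [Q(γ):Q] = 4 = [Q(√51, √249):Q], so Q(γ) = Q(√51, √249).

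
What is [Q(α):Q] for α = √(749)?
[Q(α):Q] = 2

[Q(α):Q] equals the degree of the minimal polynomial of α. Here α^2 = 749 and x^2 - 749 is irreducible (d = 749 is squarefree, ≠ 1, hence not a square), so deg(m_α) = 2. Thus [Q(α):Q] = 2.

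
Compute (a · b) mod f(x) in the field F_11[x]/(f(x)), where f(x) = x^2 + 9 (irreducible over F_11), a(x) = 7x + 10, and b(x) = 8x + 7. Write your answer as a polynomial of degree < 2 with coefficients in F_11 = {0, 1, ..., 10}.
a · b ≡ 8x + 6 (mod f(x))

Multiply in F_11[x]: a(x)·b(x) = (7x + 10)·(8x + 7) = x^2 + 8x + 4. This has degree ≥ 2, so divide by f(x) over F_11: x^2 + 8x + 4 = (1)·(x^2 + 9) + (8x + 6). Hence a·b ≡ 8x + 6 (mod f). (F_11[x]/(f) is a field with 11^2 = 121 elements since f is irreducible of degree 2.)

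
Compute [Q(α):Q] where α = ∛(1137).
[Q(α):Q] = 3

The minimal polynomial of α is x^3 - 1137, irreducible over Q since 1137 is not a perfect cube (so x^3 - 1137 has no rational root). Hence [Q(α):Q] = deg(m_α) = 3.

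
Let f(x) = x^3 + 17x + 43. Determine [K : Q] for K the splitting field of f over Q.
[K : Q] = 6

By the rational root test, any rational root of the monic integer polynomial f(x) = x^3 + 17x + 43 must be an integer dividing the constant term 43, i.e. one of ±{1, 43}. Evaluating: f(1) = 61, f(-1) = 25, f(43) = 80281, f(-43) = -80195; none is 0, so f has no rational root and is therefore irreducible over Q (a cubic with no linear factor over a field is irreducible). For an irreducible cubic, the Galois group is A_3 or S_3 according as the discriminant disc(f) = -4a^3 - 27b^2 = -4·(17)^3 - 27·(43)^2 = -69575 is or is not a square in Q. Here disc(f) = -69575 is not a perfect square in Q, so the Galois group of f over Q is not contained in A_3 and must be all of S_3. The splitting field has degree |S_3| = 6 over Q, so [K : Q] = 6.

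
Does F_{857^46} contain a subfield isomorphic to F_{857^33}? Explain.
No: F_{857^33} is not a subfield of F_{857^46}

F_{p^m} embeds in F_{p^n} iff m | n. Here 33 ∤ 46 (since 46 = 1·33 + 13 with remainder 13 ≠ 0), so F_{857^33} is not a subfield of F_{857^46}. Equivalently: if it were, the tower law would give 33 = [F_{857^33}:F_857] dividing [F_{857^46}:F_857] = 46, contradiction.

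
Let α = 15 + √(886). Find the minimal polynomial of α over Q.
m_α(x) = x^2 - 30x - 661

From α - 15 = √(886), squaring gives (α - 15)^2 = 886, i.e. α^2 - 30α + 225 = 886, so α^2 - 30α - 661 = 0. The discriminant of x^2 - 30x - 661 is (-30)^2 - 4·(-661) = 900 + 2644 = 3544, and 4·(886) is not a perfect square in Q since 886 is squarefree and ≠ 1. Hence x^2 - 30x - 661 is irreducible over Q and is the minimal polynomial of α.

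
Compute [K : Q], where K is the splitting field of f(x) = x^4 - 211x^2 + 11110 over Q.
[K : Q] = 4

Solving the quadratic in x^2: x^2 = (211 ± √(211^2 - 4·11110))/2 = (211 ± √81)/2 = (211 ± 9)/2, giving x^2 = 101 or x^2 = 110. So f(x) = (x^2 - 101)(x^2 - 110) and the roots of f are ±√101, ±√110. Hence the splitting field is K = Q(√101, √110). Since 101 and 110 are distinct squarefree integers > 1, their product 11110 is not a perfect square, so √110 ∉ Q(√101). By the tower law [K:Q] = [Q(√101,√110):Q(√101)] · [Q(√101):Q] = 2 · 2 = 4.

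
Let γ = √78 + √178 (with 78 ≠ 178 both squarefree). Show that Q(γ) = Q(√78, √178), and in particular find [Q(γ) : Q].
[Q(γ) : Q] = 4 (equivalently, Q(γ) = Q(√78, √178))

Obviously Q(γ) ⊆ Q(√78, √178), and [Q(√78, √178):Q] = 4 (since 78, 178 are distinct squarefree integers > 1 with 13884 not a perfect square). To show equality we compute the minimal polynomial of γ. From γ = √78 + √178: γ^2 = 78 + 2√(13884) + 178 = 256 + 2√(13884), so γ^2 - 256 = 2√(13884); squaring, (γ^2 - 256)^2 = 4·13884, i.e. γ^4 - 512γ^2 + 65536 - 55536 = 0, i.e. γ^4 - 512γ^2 + 10000 = 0. So γ is a root of x^4 - 512x^2 + 10000. This polynomial is irreducible over Q: it has no rational root (each ±√78 ± √178 is irrational), and any factorization into two quadratics over Q would force √(13884) ∈ Q (pairing opposite roots) or √78, √178 ∈ Q (other pairings), all impossible. Hence [Q(γ):Q] = 4 = [Q(√78, √178):Q], so Q(γ) = Q(√78, √178).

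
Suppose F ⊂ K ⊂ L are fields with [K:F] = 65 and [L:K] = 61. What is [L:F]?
[L:F] = 3965

The tower law says that for any tower of field extensions F ⊂ K ⊂ L with finite degrees, [L:F] = [L:K] · [K:F]. Here this gives [L:F] = 61 · 65 = 3965.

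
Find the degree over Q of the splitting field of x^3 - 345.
[K : Q] = 6

The roots of x^3 - 345 are ∛345, ω∛345, ω^2∛345 where ω = e^(2πi/3) is a primitive cube root of unity, so K = Q(∛345, ω). Now [Q(∛345):Q] = 3 (since 345 is not a perfect cube, x^3 - 345 is irreducible) and [Q(ω):Q] = 2. Both 2 and 3 divide [K:Q], and [K:Q] ≤ 3·2 = 6, so [K:Q] = 6. (Equivalently: Q(∛345) ⊂ R but ω ∉ R, so [K : Q(∛345)] = 2.)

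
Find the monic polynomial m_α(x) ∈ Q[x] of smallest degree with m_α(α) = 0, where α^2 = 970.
m_α(x) = x^2 - 970

α satisfies α^2 - 970 = 0, so x^2 - 970 annihilates α. Since d = 970 is squarefree and ≠ 1, it is not a perfect square in Q, so x^2 - 970 has no rational root and is therefore irreducible over Q (a degree-2 polynomial over a field is irreducible iff it has no root). Hence m_α(x) = x^2 - 970.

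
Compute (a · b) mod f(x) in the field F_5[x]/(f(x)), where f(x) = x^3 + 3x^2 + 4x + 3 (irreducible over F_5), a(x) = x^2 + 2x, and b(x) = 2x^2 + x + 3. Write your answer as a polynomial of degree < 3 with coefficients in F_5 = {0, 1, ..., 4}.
a · b ≡ 4x + 3 (mod f(x))

Multiply in F_5[x]: a(x)·b(x) = (x^2 + 2x)·(2x^2 + x + 3) = 2x^4 + x. This has degree ≥ 3, so divide by f(x) over F_5: 2x^4 + x = (2x + 4)·(x^3 + 3x^2 + 4x + 3) + (4x + 3). Hence a·b ≡ 4x + 3 (mod f). (F_5[x]/(f) is a field with 5^3 = 125 elements since f is irreducible of degree 3.)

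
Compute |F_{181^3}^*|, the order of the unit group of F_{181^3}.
|F_{181^3}^*| = 5929740

F_{181^3} has 181^3 = 5929741 elements; its multiplicative group consists of all nonzero elements, so |F_{181^3}^*| = 5929741 - 1 = 5929740. (It is cyclic since any finite subgroup of the multiplicative group of a field is cyclic.)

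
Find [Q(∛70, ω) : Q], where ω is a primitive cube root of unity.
[Q(∛70, ω) : Q] = 6

[Q(∛70):Q] = 3 (min poly x^3 - 70, irreducible since 70 is not a perfect cube). [Q(ω):Q] = 2 (min poly x^2 + x + 1). Since Q(∛70) ⊂ R and ω ∉ R, we have ω ∉ Q(∛70), so x^2 + x + 1 remains irreducible over Q(∛70) and [Q(∛70, ω) : Q(∛70)] = 2. By the tower law, [Q(∛70, ω) : Q] = 3 · 2 = 6. (In fact Q(∛70, ω) is the splitting field of x^3 - 70 over Q.)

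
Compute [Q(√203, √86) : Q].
[Q(√203, √86) : Q] = 4

[Q(√203):Q] = 2 (min poly x^2 - 203, irreducible since 203 is squarefree > 1). For the top step, suppose √86 ∈ Q(√203), say √86 = c + d√203 with c, d ∈ Q. Squaring: 86 = c^2 + 203d^2 + 2cd√203. Since √203 ∉ Q this forces 2cd = 0. If d = 0 then √86 = c ∈ Q, contradicting 86 squarefree > 1. If c = 0 then 86 = 203d^2, so 203·86 = (203d)^2 is a perfect square in Q — but 203·86 = 17458 is not a perfect square (since 203 and 86 are distinct squarefree integers). Contradiction. Hence √86 ∉ Q(√203), so x^2 - 86 stays irreducible over Q(√203) and [Q(√203, √86) : Q(√203)] = 2. By the tower law, [Q(√203, √86) : Q] = 2 · 2 = 4.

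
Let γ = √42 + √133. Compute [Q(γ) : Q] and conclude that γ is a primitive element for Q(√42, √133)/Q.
[Q(γ) : Q] = 4 (equivalently, Q(γ) = Q(√42, √133))

Obviously Q(γ) ⊆ Q(√42, √133), and [Q(√42, √133):Q] = 4 (since 42, 133 are distinct squarefree integers > 1 with 5586 not a perfect square). To show equality we compute the minimal polynomial of γ. From γ = √42 + √133: γ^2 = 42 + 2√(5586) + 133 = 175 + 2√(5586), so γ^2 - 175 = 2√(5586); squaring, (γ^2 - 175)^2 = 4·5586, i.e. γ^4 - 350γ^2 + 30625 - 22344 = 0, i.e. γ^4 - 350γ^2 + 8281 = 0. So γ is a root of x^4 - 350x^2 + 8281. This polynomial is irreducible over Q: it has no rational root (each ±√42 ± √133 is irrational), and any factorization into two quadratics over Q would force √(5586) ∈ Q (pairing opposite roots) or √42, √133 ∈ Q (other pairings), all impossible. Hence [Q(γ):Q] = 4 = [Q(√42, √133):Q], so Q(γ) = Q(√42, √133).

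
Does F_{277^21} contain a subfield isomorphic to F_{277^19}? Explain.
No: F_{277^19} is not a subfield of F_{277^21}

F_{p^m} embeds in F_{p^n} iff m | n. Here 19 ∤ 21 (since 21 = 1·19 + 2 with remainder 2 ≠ 0), so F_{277^19} is not a subfield of F_{277^21}. Equivalently: if it were, the tower law would give 19 = [F_{277^19}:F_277] dividing [F_{277^21}:F_277] = 21, contradiction.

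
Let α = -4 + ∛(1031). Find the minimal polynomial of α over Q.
m_α(x) = x^3 + 12x^2 + 48x - 967

Set β = α + 4 = ∛(1031), so β^3 = 1031. Then (α + 4)^3 - 1031 = 0, i.e. α is a root of g(x) = (x + 4)^3 - 1031 = x^3 + 12x^2 + 48x - 967. Since g(x) = h(x + 4) where h(x) = x^3 - 1031, and h is irreducible over Q (because 1031 is not a perfect cube, so h has no rational root, and a monic cubic with no rational root is irreducible), g is also irreducible (irreducibility is preserved under the substitution x → x + 4). Hence m_α(x) = x^3 + 12x^2 + 48x - 967.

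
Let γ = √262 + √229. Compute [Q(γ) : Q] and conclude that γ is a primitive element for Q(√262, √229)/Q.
[Q(γ) : Q] = 4 (equivalently, Q(γ) = Q(√262, √229))

Obviously Q(γ) ⊆ Q(√262, √229), and [Q(√262, √229):Q] = 4 (since 262, 229 are distinct squarefree integers > 1 with 59998 not a perfect square). To show equality we compute the minimal polynomial of γ. From γ = √262 + √229: γ^2 = 262 + 2√(59998) + 229 = 491 + 2√(59998), so γ^2 - 491 = 2√(59998); squaring, (γ^2 - 491)^2 = 4·59998, i.e. γ^4 - 982γ^2 + 241081 - 239992 = 0, i.e. γ^4 - 982γ^2 + 1089 = 0. So γ is a root of x^4 - 982x^2 + 1089. This polynomial is irreducible over Q: it has no rational root (each ±√262 ± √229 is irrational), and any factorization into two quadratics over Q would force √(59998) ∈ Q (pairing opposite roots) or √262, √229 ∈ Q (other pairings), all impossible. Hence [Q(γ):Q] = 4 = [Q(√262, √229):Q], so Q(γ) = Q(√262, √229).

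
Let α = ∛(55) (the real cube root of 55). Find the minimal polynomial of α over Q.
m_α(x) = x^3 - 55

α satisfies α^3 = 55, so x^3 - 55 annihilates α. By the rational root test, a rational root p/q (in lowest terms) of x^3 - 55 would satisfy p^3 = 55 q^3, forcing q = 1 and p^3 = 55; but 55 is not a perfect cube, contradiction. A monic cubic over Q with no rational root is irreducible (any nontrivial factorization would include a linear factor). Hence x^3 - 55 is the minimal polynomial of α, and in particular [Q(α):Q] = 3.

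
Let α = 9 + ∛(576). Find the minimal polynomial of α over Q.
m_α(x) = x^3 - 27x^2 + 243x - 1305

Set β = α - 9 = ∛(576), so β^3 = 576. Then (α - 9)^3 - 576 = 0, i.e. α is a root of g(x) = (x - 9)^3 - 576 = x^3 - 27x^2 + 243x - 1305. Since g(x) = h(x - 9) where h(x) = x^3 - 576, and h is irreducible over Q (because 576 is not a perfect cube, so h has no rational root, and a monic cubic with no rational root is irreducible), g is also irreducible (irreducibility is preserved under the substitution x → x - 9). Hence m_α(x) = x^3 - 27x^2 + 243x - 1305.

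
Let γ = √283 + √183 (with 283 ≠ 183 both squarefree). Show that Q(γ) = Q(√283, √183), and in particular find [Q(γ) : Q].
[Q(γ) : Q] = 4 (equivalently, Q(γ) = Q(√283, √183))

Obviously Q(γ) ⊆ Q(√283, √183), and [Q(√283, √183):Q] = 4 (since 283, 183 are distinct squarefree integers > 1 with 51789 not a perfect square). To show equality we compute the minimal polynomial of γ. From γ = √283 + √183: γ^2 = 283 + 2√(51789) + 183 = 466 + 2√(51789), so γ^2 - 466 = 2√(51789); squaring, (γ^2 - 466)^2 = 4·51789, i.e. γ^4 - 932γ^2 + 217156 - 207156 = 0, i.e. γ^4 - 932γ^2 + 10000 = 0. So γ is a root of x^4 - 932x^2 + 10000. This polynomial is irreducible over Q: it has no rational root (each ±√283 ± √183 is irrational), and any factorization into two quadratics over Q would force √(51789) ∈ Q (pairing opposite roots) or √283, √183 ∈ Q (other pairings), all impossible. Hence [Q(γ):Q] = 4 = [Q(√283, √183):Q], so Q(γ) = Q(√283, √183).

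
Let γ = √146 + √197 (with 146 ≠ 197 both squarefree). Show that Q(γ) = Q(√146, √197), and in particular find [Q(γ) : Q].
[Q(γ) : Q] = 4 (equivalently, Q(γ) = Q(√146, √197))

Obviously Q(γ) ⊆ Q(√146, √197), and [Q(√146, √197):Q] = 4 (since 146, 197 are distinct squarefree integers > 1 with 28762 not a perfect square). To show equality we compute the minimal polynomial of γ. From γ = √146 + √197: γ^2 = 146 + 2√(28762) + 197 = 343 + 2√(28762), so γ^2 - 343 = 2√(28762); squaring, (γ^2 - 343)^2 = 4·28762, i.e. γ^4 - 686γ^2 + 117649 - 115048 = 0, i.e. γ^4 - 686γ^2 + 2601 = 0. So γ is a root of x^4 - 686x^2 + 2601. This polynomial is irreducible over Q: it has no rational root (each ±√146 ± √197 is irrational), and any factorization into two quadratics over Q would force √(28762) ∈ Q (pairing opposite roots) or √146, √197 ∈ Q (other pairings), all impossible. Hence [Q(γ):Q] = 4 = [Q(√146, √197):Q], so Q(γ) = Q(√146, √197).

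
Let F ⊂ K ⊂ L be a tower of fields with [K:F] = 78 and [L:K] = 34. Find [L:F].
[L:F] = 2652

The tower law says that for any tower of field extensions F ⊂ K ⊂ L with finite degrees, [L:F] = [L:K] · [K:F]. Here this gives [L:F] = 34 · 78 = 2652.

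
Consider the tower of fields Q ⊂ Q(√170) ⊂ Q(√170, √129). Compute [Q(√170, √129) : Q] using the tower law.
[Q(√170, √129) : Q] = 4

[Q(√170):Q] = 2 (min poly x^2 - 170, irreducible since 170 is squarefree > 1). For the top step, suppose √129 ∈ Q(√170), say √129 = c + d√170 with c, d ∈ Q. Squaring: 129 = c^2 + 170d^2 + 2cd√170. Since √170 ∉ Q this forces 2cd = 0. If d = 0 then √129 = c ∈ Q, contradicting 129 squarefree > 1. If c = 0 then 129 = 170d^2, so 170·129 = (170d)^2 is a perfect square in Q — but 170·129 = 21930 is not a perfect square (since 170 and 129 are distinct squarefree integers). Contradiction. Hence √129 ∉ Q(√170), so x^2 - 129 stays irreducible over Q(√170) and [Q(√170, √129) : Q(√170)] = 2. By the tower law, [Q(√170, √129) : Q] = 2 · 2 = 4.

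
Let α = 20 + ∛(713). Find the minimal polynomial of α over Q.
m_α(x) = x^3 - 60x^2 + 1200x - 8713

Set β = α - 20 = ∛(713), so β^3 = 713. Then (α - 20)^3 - 713 = 0, i.e. α is a root of g(x) = (x - 20)^3 - 713 = x^3 - 60x^2 + 1200x - 8713. Since g(x) = h(x - 20) where h(x) = x^3 - 713, and h is irreducible over Q (because 713 is not a perfect cube, so h has no rational root, and a monic cubic with no rational root is irreducible), g is also irreducible (irreducibility is preserved under the substitution x → x - 20). Hence m_α(x) = x^3 - 60x^2 + 1200x - 8713.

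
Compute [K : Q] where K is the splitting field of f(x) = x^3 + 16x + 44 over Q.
[K : Q] = 6

By the rational root test, any rational root of the monic integer polynomial f(x) = x^3 + 16x + 44 must be an integer dividing the constant term 44, i.e. one of ±{1, 2, 4, 11, 22, 44}. Evaluating: f(1) = 61, f(-1) = 27, f(2) = 84, f(-2) = 4, f(4) = 172, f(-4) = -84, f(11) = 1551, f(-11) = -1463, f(22) = 11044, f(-22) = -10956, f(44) = 85932, f(-44) = -85844; none is 0, so f has no rational root and is therefore irreducible over Q (a cubic with no linear factor over a field is irreducible). For an irreducible cubic, the Galois group is A_3 or S_3 according as the discriminant disc(f) = -4a^3 - 27b^2 = -4·(16)^3 - 27·(44)^2 = -68656 is or is not a square in Q. Here disc(f) = -68656 is not a perfect square in Q, so the Galois group of f over Q is not contained in A_3 and must be all of S_3. The splitting field has degree |S_3| = 6 over Q, so [K : Q] = 6.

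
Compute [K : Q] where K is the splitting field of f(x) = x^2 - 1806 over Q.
[K : Q] = 2

f(x) = x^2 - 1806 factors as (x - √1806)(x + √1806). The splitting field is K = Q(√1806). Since 1806 is squarefree and > 1, it is not a perfect square, so x^2 - 1806 is irreducible over Q and [Q(√1806) : Q] = 2. Hence [K : Q] = 2.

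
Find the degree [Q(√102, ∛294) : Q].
[Q(√102, ∛294) : Q] = 6

Let L = Q(√102, ∛294). Since Q(√102) ⊂ L and [Q(√102):Q] = 2, the tower law gives 2 | [L:Q]. Likewise Q(∛294) ⊂ L with [Q(∛294):Q] = 3 (because 294 is not a perfect cube), so 3 | [L:Q]. As gcd(2,3) = 1, [L:Q] is divisible by 6. Conversely L is generated over Q by √102 and ∛294, so [L:Q] ≤ 2·3 = 6. Therefore [Q(√102, ∛294) : Q] = 6.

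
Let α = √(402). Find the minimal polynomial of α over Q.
m_α(x) = x^2 - 402

α satisfies α^2 - 402 = 0, so x^2 - 402 annihilates α. Since d = 402 is squarefree and ≠ 1, it is not a perfect square in Q, so x^2 - 402 has no rational root and is therefore irreducible over Q (a degree-2 polynomial over a field is irreducible iff it has no root). Hence m_α(x) = x^2 - 402.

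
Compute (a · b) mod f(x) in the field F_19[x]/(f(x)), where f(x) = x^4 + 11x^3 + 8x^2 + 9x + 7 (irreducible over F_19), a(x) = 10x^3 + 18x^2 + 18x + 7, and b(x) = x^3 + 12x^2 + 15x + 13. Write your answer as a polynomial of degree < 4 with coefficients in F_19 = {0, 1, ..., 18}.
a · b ≡ 11x^3 + 13x^2 + 8x + 5 (mod f(x))

Multiply in F_19[x]: a(x)·b(x) = (10x^3 + 18x^2 + 18x + 7)·(x^3 + 12x^2 + 15x + 13) = 10x^6 + 5x^5 + 4x^4 + 15x^3 + 18x^2 + 16x + 15. This has degree ≥ 4, so divide by f(x) over F_19: 10x^6 + 5x^5 + 4x^4 + 15x^3 + 18x^2 + 16x + 15 = (10x^2 + 9x + 15)·(x^4 + 11x^3 + 8x^2 + 9x + 7) + (11x^3 + 13x^2 + 8x + 5). Hence a·b ≡ 11x^3 + 13x^2 + 8x + 5 (mod f). (F_19[x]/(f) is a field with 19^4 = 130321 elements since f is irreducible of degree 4.)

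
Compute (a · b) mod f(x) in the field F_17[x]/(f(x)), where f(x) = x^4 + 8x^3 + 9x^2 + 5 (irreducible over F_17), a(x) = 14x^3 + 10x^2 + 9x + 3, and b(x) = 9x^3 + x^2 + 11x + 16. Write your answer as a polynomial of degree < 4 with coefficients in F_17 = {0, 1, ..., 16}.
a · b ≡ 7x^3 + 5x^2 + 5x + 4 (mod f(x))

Multiply in F_17[x]: a(x)·b(x) = (14x^3 + 10x^2 + 9x + 3)·(9x^3 + x^2 + 11x + 16) = 7x^6 + 2x^5 + 7x^4 + 13x^3 + 7x^2 + 7x + 14. This has degree ≥ 4, so divide by f(x) over F_17: 7x^6 + 2x^5 + 7x^4 + 13x^3 + 7x^2 + 7x + 14 = (7x^2 + 14x + 2)·(x^4 + 8x^3 + 9x^2 + 5) + (7x^3 + 5x^2 + 5x + 4). Hence a·b ≡ 7x^3 + 5x^2 + 5x + 4 (mod f). (F_17[x]/(f) is a field with 17^4 = 83521 elements since f is irreducible of degree 4.)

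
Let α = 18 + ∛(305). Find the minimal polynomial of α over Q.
m_α(x) = x^3 - 54x^2 + 972x - 6137

Set β = α - 18 = ∛(305), so β^3 = 305. Then (α - 18)^3 - 305 = 0, i.e. α is a root of g(x) = (x - 18)^3 - 305 = x^3 - 54x^2 + 972x - 6137. Since g(x) = h(x - 18) where h(x) = x^3 - 305, and h is irreducible over Q (because 305 is not a perfect cube, so h has no rational root, and a monic cubic with no rational root is irreducible), g is also irreducible (irreducibility is preserved under the substitution x → x - 18). Hence m_α(x) = x^3 - 54x^2 + 972x - 6137.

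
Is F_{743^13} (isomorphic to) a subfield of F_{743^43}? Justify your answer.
No: F_{743^13} is not a subfield of F_{743^43}

F_{p^m} embeds in F_{p^n} iff m | n. Here 13 ∤ 43 (since 43 = 3·13 + 4 with remainder 4 ≠ 0), so F_{743^13} is not a subfield of F_{743^43}. Equivalently: if it were, the tower law would give 13 = [F_{743^13}:F_743] dividing [F_{743^43}:F_743] = 43, contradiction.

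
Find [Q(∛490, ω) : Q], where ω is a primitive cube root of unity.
[Q(∛490, ω) : Q] = 6

[Q(∛490):Q] = 3 (min poly x^3 - 490, irreducible since 490 is not a perfect cube). [Q(ω):Q] = 2 (min poly x^2 + x + 1). Since Q(∛490) ⊂ R and ω ∉ R, we have ω ∉ Q(∛490), so x^2 + x + 1 remains irreducible over Q(∛490) and [Q(∛490, ω) : Q(∛490)] = 2. By the tower law, [Q(∛490, ω) : Q] = 3 · 2 = 6. (In fact Q(∛490, ω) is the splitting field of x^3 - 490 over Q.)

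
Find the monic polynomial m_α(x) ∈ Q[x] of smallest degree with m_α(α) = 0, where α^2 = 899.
m_α(x) = x^2 - 899

α satisfies α^2 - 899 = 0, so x^2 - 899 annihilates α. Since d = 899 is squarefree and ≠ 1, it is not a perfect square in Q, so x^2 - 899 has no rational root and is therefore irreducible over Q (a degree-2 polynomial over a field is irreducible iff it has no root). Hence m_α(x) = x^2 - 899.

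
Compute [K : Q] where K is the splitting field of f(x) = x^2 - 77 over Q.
[K : Q] = 2

f(x) = x^2 - 77 factors as (x - √77)(x + √77). The splitting field is K = Q(√77). Since 77 is squarefree and > 1, it is not a perfect square, so x^2 - 77 is irreducible over Q and [Q(√77) : Q] = 2. Hence [K : Q] = 2.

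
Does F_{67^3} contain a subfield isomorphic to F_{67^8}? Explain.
No: F_{67^8} is not a subfield of F_{67^3}

F_{p^m} embeds in F_{p^n} iff m | n. Here 8 ∤ 3 (since 3 = 0·8 + 3 with remainder 3 ≠ 0), so F_{67^8} is not a subfield of F_{67^3}. Equivalently: if it were, the tower law would give 8 = [F_{67^8}:F_67] dividing [F_{67^3}:F_67] = 3, contradiction.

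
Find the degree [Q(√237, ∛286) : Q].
[Q(√237, ∛286) : Q] = 6

Let L = Q(√237, ∛286). Since Q(√237) ⊂ L and [Q(√237):Q] = 2, the tower law gives 2 | [L:Q]. Likewise Q(∛286) ⊂ L with [Q(∛286):Q] = 3 (because 286 is not a perfect cube), so 3 | [L:Q]. As gcd(2,3) = 1, [L:Q] is divisible by 6. Conversely L is generated over Q by √237 and ∛286, so [L:Q] ≤ 2·3 = 6. Therefore [Q(√237, ∛286) : Q] = 6.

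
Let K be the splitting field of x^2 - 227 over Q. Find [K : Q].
[K : Q] = 2

f(x) = x^2 - 227 factors as (x - √227)(x + √227). The splitting field is K = Q(√227). Since 227 is squarefree and > 1, it is not a perfect square, so x^2 - 227 is irreducible over Q and [Q(√227) : Q] = 2. Hence [K : Q] = 2.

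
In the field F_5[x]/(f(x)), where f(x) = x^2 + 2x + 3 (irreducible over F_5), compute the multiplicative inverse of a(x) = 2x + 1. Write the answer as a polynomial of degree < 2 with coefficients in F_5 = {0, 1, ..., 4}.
a(x)^(-1) ≡ 2x + 3 (mod f(x))

Since f is irreducible over F_5, F_5[x]/(f) is a field and a(x) ≠ 0 has an inverse. Apply the extended Euclidean algorithm to f(x) and a(x) in F_5[x]: f(x) = (3x + 2)·a(x) + (1). The last nonzero remainder is the constant 1 = gcd(f, a) in F_5. Back-substituting through the division chain expresses 1 = s(x)·a(x) + t(x)·f(x) with s(x) ≡ 2x + 3 (mod f), so a(x)^(-1) ≡ s(x) = 2x + 3 (mod f). Check: (2x + 1)·(2x + 3) = 4x^2 + 3x + 3 ≡ 1 (mod x^2 + 2x + 3).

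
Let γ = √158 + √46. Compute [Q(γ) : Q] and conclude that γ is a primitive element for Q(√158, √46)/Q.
[Q(γ) : Q] = 4 (equivalently, Q(γ) = Q(√158, √46))

Obviously Q(γ) ⊆ Q(√158, √46), and [Q(√158, √46):Q] = 4 (since 158, 46 are distinct squarefree integers > 1 with 7268 not a perfect square). To show equality we compute the minimal polynomial of γ. From γ = √158 + √46: γ^2 = 158 + 2√(7268) + 46 = 204 + 2√(7268), so γ^2 - 204 = 2√(7268); squaring, (γ^2 - 204)^2 = 4·7268, i.e. γ^4 - 408γ^2 + 41616 - 29072 = 0, i.e. γ^4 - 408γ^2 + 12544 = 0. So γ is a root of x^4 - 408x^2 + 12544. This polynomial is irreducible over Q: it has no rational root (each ±√158 ± √46 is irrational), and any factorization into two quadratics over Q would force √(7268) ∈ Q (pairing opposite roots) or √158, √46 ∈ Q (other pairings), all impossible. Hence [Q(γ):Q] = 4 = [Q(√158, √46):Q], so Q(γ) = Q(√158, √46).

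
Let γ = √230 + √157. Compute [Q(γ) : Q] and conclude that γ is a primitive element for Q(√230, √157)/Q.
[Q(γ) : Q] = 4 (equivalently, Q(γ) = Q(√230, √157))

Obviously Q(γ) ⊆ Q(√230, √157), and [Q(√230, √157):Q] = 4 (since 230, 157 are distinct squarefree integers > 1 with 36110 not a perfect square). To show equality we compute the minimal polynomial of γ. From γ = √230 + √157: γ^2 = 230 + 2√(36110) + 157 = 387 + 2√(36110), so γ^2 - 387 = 2√(36110); squaring, (γ^2 - 387)^2 = 4·36110, i.e. γ^4 - 774γ^2 + 149769 - 144440 = 0, i.e. γ^4 - 774γ^2 + 5329 = 0. So γ is a root of x^4 - 774x^2 + 5329. This polynomial is irreducible over Q: it has no rational root (each ±√230 ± √157 is irrational), and any factorization into two quadratics over Q would force √(36110) ∈ Q (pairing opposite roots) or √230, √157 ∈ Q (other pairings), all impossible. Hence [Q(γ):Q] = 4 = [Q(√230, √157):Q], so Q(γ) = Q(√230, √157).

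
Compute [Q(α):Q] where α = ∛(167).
[Q(α):Q] = 3

The minimal polynomial of α is x^3 - 167, irreducible over Q since 167 is not a perfect cube (so x^3 - 167 has no rational root). Hence [Q(α):Q] = deg(m_α) = 3.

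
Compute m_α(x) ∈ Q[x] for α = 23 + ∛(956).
m_α(x) = x^3 - 69x^2 + 1587x - 13123

Set β = α - 23 = ∛(956), so β^3 = 956. Then (α - 23)^3 - 956 = 0, i.e. α is a root of g(x) = (x - 23)^3 - 956 = x^3 - 69x^2 + 1587x - 13123. Since g(x) = h(x - 23) where h(x) = x^3 - 956, and h is irreducible over Q (because 956 is not a perfect cube, so h has no rational root, and a monic cubic with no rational root is irreducible), g is also irreducible (irreducibility is preserved under the substitution x → x - 23). Hence m_α(x) = x^3 - 69x^2 + 1587x - 13123.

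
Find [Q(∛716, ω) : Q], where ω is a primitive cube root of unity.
[Q(∛716, ω) : Q] = 6

[Q(∛716):Q] = 3 (min poly x^3 - 716, irreducible since 716 is not a perfect cube). [Q(ω):Q] = 2 (min poly x^2 + x + 1). Since Q(∛716) ⊂ R and ω ∉ R, we have ω ∉ Q(∛716), so x^2 + x + 1 remains irreducible over Q(∛716) and [Q(∛716, ω) : Q(∛716)] = 2. By the tower law, [Q(∛716, ω) : Q] = 3 · 2 = 6. (In fact Q(∛716, ω) is the splitting field of x^3 - 716 over Q.)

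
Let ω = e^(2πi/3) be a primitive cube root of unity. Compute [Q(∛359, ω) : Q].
[Q(∛359, ω) : Q] = 6

[Q(∛359):Q] = 3 (min poly x^3 - 359, irreducible since 359 is not a perfect cube). [Q(ω):Q] = 2 (min poly x^2 + x + 1). Since Q(∛359) ⊂ R and ω ∉ R, we have ω ∉ Q(∛359), so x^2 + x + 1 remains irreducible over Q(∛359) and [Q(∛359, ω) : Q(∛359)] = 2. By the tower law, [Q(∛359, ω) : Q] = 3 · 2 = 6. (In fact Q(∛359, ω) is the splitting field of x^3 - 359 over Q.)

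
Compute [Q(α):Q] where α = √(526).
[Q(α):Q] = 2

[Q(α):Q] equals the degree of the minimal polynomial of α. Here α^2 = 526 and x^2 - 526 is irreducible (d = 526 is squarefree, ≠ 1, hence not a square), so deg(m_α) = 2. Thus [Q(α):Q] = 2.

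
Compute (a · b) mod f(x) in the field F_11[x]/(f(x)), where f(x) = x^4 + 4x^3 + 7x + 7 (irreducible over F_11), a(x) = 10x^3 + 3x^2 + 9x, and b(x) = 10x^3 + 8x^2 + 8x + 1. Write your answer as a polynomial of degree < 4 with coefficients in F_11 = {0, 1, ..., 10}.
a · b ≡ 7x^3 + 8x^2 + 8x + 4 (mod f(x))

Multiply in F_11[x]: a(x)·b(x) = (10x^3 + 3x^2 + 9x)·(10x^3 + 8x^2 + 8x + 1) = x^6 + 7x^4 + 7x^3 + 9x^2 + 9x. This has degree ≥ 4, so divide by f(x) over F_11: x^6 + 7x^4 + 7x^3 + 9x^2 + 9x = (x^2 + 7x + 1)·(x^4 + 4x^3 + 7x + 7) + (7x^3 + 8x^2 + 8x + 4). Hence a·b ≡ 7x^3 + 8x^2 + 8x + 4 (mod f). (F_11[x]/(f) is a field with 11^4 = 14641 elements since f is irreducible of degree 4.)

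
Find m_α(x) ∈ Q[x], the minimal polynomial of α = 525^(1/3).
m_α(x) = x^3 - 525

α satisfies α^3 = 525, so x^3 - 525 annihilates α. By the rational root test, a rational root p/q (in lowest terms) of x^3 - 525 would satisfy p^3 = 525 q^3, forcing q = 1 and p^3 = 525; but 525 is not a perfect cube, contradiction. A monic cubic over Q with no rational root is irreducible (any nontrivial factorization would include a linear factor). Hence x^3 - 525 is the minimal polynomial of α, and in particular [Q(α):Q] = 3.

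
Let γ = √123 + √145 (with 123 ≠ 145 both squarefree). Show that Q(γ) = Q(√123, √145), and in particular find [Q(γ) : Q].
[Q(γ) : Q] = 4 (equivalently, Q(γ) = Q(√123, √145))

Obviously Q(γ) ⊆ Q(√123, √145), and [Q(√123, √145):Q] = 4 (since 123, 145 are distinct squarefree integers > 1 with 17835 not a perfect square). To show equality we compute the minimal polynomial of γ. From γ = √123 + √145: γ^2 = 123 + 2√(17835) + 145 = 268 + 2√(17835), so γ^2 - 268 = 2√(17835); squaring, (γ^2 - 268)^2 = 4·17835, i.e. γ^4 - 536γ^2 + 71824 - 71340 = 0, i.e. γ^4 - 536γ^2 + 484 = 0. So γ is a root of x^4 - 536x^2 + 484. This polynomial is irreducible over Q: it has no rational root (each ±√123 ± √145 is irrational), and any factorization into two quadratics over Q would force √(17835) ∈ Q (pairing opposite roots) or √123, √145 ∈ Q (other pairings), all impossible. Hence [Q(γ):Q] = 4 = [Q(√123, √145):Q], so Q(γ) = Q(√123, √145).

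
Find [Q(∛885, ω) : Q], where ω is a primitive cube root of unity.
[Q(∛885, ω) : Q] = 6

[Q(∛885):Q] = 3 (min poly x^3 - 885, irreducible since 885 is not a perfect cube). [Q(ω):Q] = 2 (min poly x^2 + x + 1). Since Q(∛885) ⊂ R and ω ∉ R, we have ω ∉ Q(∛885), so x^2 + x + 1 remains irreducible over Q(∛885) and [Q(∛885, ω) : Q(∛885)] = 2. By the tower law, [Q(∛885, ω) : Q] = 3 · 2 = 6. (In fact Q(∛885, ω) is the splitting field of x^3 - 885 over Q.)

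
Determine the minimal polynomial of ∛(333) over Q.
m_α(x) = x^3 - 333

α satisfies α^3 = 333, so x^3 - 333 annihilates α. By the rational root test, a rational root p/q (in lowest terms) of x^3 - 333 would satisfy p^3 = 333 q^3, forcing q = 1 and p^3 = 333; but 333 is not a perfect cube, contradiction. A monic cubic over Q with no rational root is irreducible (any nontrivial factorization would include a linear factor). Hence x^3 - 333 is the minimal polynomial of α, and in particular [Q(α):Q] = 3.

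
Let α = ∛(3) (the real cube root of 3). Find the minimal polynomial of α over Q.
m_α(x) = x^3 - 3

α satisfies α^3 = 3, so x^3 - 3 annihilates α. By the rational root test, a rational root p/q (in lowest terms) of x^3 - 3 would satisfy p^3 = 3 q^3, forcing q = 1 and p^3 = 3; but 3 is not a perfect cube, contradiction. A monic cubic over Q with no rational root is irreducible (any nontrivial factorization would include a linear factor). Hence x^3 - 3 is the minimal polynomial of α, and in particular [Q(α):Q] = 3.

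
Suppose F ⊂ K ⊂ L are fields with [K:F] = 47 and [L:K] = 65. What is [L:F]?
[L:F] = 3055

The tower law says that for any tower of field extensions F ⊂ K ⊂ L with finite degrees, [L:F] = [L:K] · [K:F]. Here this gives [L:F] = 65 · 47 = 3055.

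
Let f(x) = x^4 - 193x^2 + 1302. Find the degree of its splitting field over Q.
[K : Q] = 4

Solving the quadratic in x^2: x^2 = (193 ± √(193^2 - 4·1302))/2 = (193 ± √32041)/2 = (193 ± 179)/2, giving x^2 = 7 or x^2 = 186. So f(x) = (x^2 - 7)(x^2 - 186) and the roots of f are ±√7, ±√186. Hence the splitting field is K = Q(√7, √186). Since 7 and 186 are distinct squarefree integers > 1, their product 1302 is not a perfect square, so √186 ∉ Q(√7). By the tower law [K:Q] = [Q(√7,√186):Q(√7)] · [Q(√7):Q] = 2 · 2 = 4.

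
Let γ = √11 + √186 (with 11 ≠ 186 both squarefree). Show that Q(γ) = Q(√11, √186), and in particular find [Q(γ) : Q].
[Q(γ) : Q] = 4 (equivalently, Q(γ) = Q(√11, √186))

Obviously Q(γ) ⊆ Q(√11, √186), and [Q(√11, √186):Q] = 4 (since 11, 186 are distinct squarefree integers > 1 with 2046 not a perfect square). To show equality we compute the minimal polynomial of γ. From γ = √11 + √186: γ^2 = 11 + 2√(2046) + 186 = 197 + 2√(2046), so γ^2 - 197 = 2√(2046); squaring, (γ^2 - 197)^2 = 4·2046, i.e. γ^4 - 394γ^2 + 38809 - 8184 = 0, i.e. γ^4 - 394γ^2 + 30625 = 0. So γ is a root of x^4 - 394x^2 + 30625. This polynomial is irreducible over Q: it has no rational root (each ±√11 ± √186 is irrational), and any factorization into two quadratics over Q would force √(2046) ∈ Q (pairing opposite roots) or √11, √186 ∈ Q (other pairings), all impossible. Hence [Q(γ):Q] = 4 = [Q(√11, √186):Q], so Q(γ) = Q(√11, √186).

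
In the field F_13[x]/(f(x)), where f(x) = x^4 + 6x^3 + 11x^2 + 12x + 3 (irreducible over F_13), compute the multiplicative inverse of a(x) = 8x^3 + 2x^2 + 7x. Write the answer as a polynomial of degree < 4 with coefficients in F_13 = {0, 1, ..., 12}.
a(x)^(-1) ≡ x^2 + 3x + 1 (mod f(x))

Since f is irreducible over F_13, F_13[x]/(f) is a field and a(x) ≠ 0 has an inverse. Apply the extended Euclidean algorithm to f(x) and a(x) in F_13[x]: f(x) = (5x + 6)·a(x) + (3x^2 + 9x + 3);  a(x) = (7x + 10)·(3x^2 + 9x + 3) + (9). The last nonzero remainder is the constant 9 = gcd(f, a) in F_13. Back-substituting through the division chain expresses 9 = s(x)·a(x) + t(x)·f(x) with s(x) ≡ 9x^2 + x + 9 (mod f), so (9x^2 + x + 9)·a(x) ≡ 9 (mod f). Multiplying by 9^(-1) ≡ 3 in F_13 gives a(x)^(-1) ≡ 3·(9x^2 + x + 9) ≡ x^2 + 3x + 1 (mod f). Check: (8x^3 + 2x^2 + 7x)·(x^2 + 3x + 1) = 8x^5 + 8x^3 + 10x^2 + 7x ≡ 1 (mod x^4 + 6x^3 + 11x^2 + 12x + 3).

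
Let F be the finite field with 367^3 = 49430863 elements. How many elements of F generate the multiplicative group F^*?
There are φ(49430862) = 14955840 primitive elements

F_q^* is cyclic of order q - 1 = 49430862. A cyclic group of order m has exactly φ(m) generators. Here m = 49430862 = 2 · 3^2 · 13 · 61 · 3463, so the number of primitive elements is φ(49430862) = 14955840.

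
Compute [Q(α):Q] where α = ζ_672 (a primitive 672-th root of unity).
[Q(α):Q] = 192

The minimal polynomial of ζ_672 over Q is the 672-th cyclotomic polynomial Φ_672(x), which is irreducible over Q and has degree φ(672) = 192. Hence [Q(α):Q] = φ(672) = 192.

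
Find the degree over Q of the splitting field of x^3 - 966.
[K : Q] = 6

The roots of x^3 - 966 are ∛966, ω∛966, ω^2∛966 where ω = e^(2πi/3) is a primitive cube root of unity, so K = Q(∛966, ω). Now [Q(∛966):Q] = 3 (since 966 is not a perfect cube, x^3 - 966 is irreducible) and [Q(ω):Q] = 2. Both 2 and 3 divide [K:Q], and [K:Q] ≤ 3·2 = 6, so [K:Q] = 6. (Equivalently: Q(∛966) ⊂ R but ω ∉ R, so [K : Q(∛966)] = 2.)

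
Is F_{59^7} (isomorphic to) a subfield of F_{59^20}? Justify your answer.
No: F_{59^7} is not a subfield of F_{59^20}

F_{p^m} embeds in F_{p^n} iff m | n. Here 7 ∤ 20 (since 20 = 2·7 + 6 with remainder 6 ≠ 0), so F_{59^7} is not a subfield of F_{59^20}. Equivalently: if it were, the tower law would give 7 = [F_{59^7}:F_59] dividing [F_{59^20}:F_59] = 20, contradiction.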